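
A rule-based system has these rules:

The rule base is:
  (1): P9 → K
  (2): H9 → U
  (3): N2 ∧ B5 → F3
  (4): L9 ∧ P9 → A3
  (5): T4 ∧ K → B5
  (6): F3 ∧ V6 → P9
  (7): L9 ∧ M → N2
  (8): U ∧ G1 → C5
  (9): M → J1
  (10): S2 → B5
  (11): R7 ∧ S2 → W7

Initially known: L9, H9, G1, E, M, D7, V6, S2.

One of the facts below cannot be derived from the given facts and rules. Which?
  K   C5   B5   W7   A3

Round 1: (2) [H9 → U]; (7) [L9 ∧ M → N2]; (9) [M → J1]; (10) [S2 → B5]. New: U, N2, J1, B5.
Round 2: (3) [N2 ∧ B5 → F3]; (8) [U ∧ G1 → C5]. New: F3, C5.
Round 3: (6) [F3 ∧ V6 → P9]. New: P9.
Round 4: (1) [P9 → K]; (4) [L9 ∧ P9 → A3]. New: K, A3.
Derived: B5 (round 1), A3 (round 4), K (round 4), C5 (round 2). W7 never appears in any round.

W7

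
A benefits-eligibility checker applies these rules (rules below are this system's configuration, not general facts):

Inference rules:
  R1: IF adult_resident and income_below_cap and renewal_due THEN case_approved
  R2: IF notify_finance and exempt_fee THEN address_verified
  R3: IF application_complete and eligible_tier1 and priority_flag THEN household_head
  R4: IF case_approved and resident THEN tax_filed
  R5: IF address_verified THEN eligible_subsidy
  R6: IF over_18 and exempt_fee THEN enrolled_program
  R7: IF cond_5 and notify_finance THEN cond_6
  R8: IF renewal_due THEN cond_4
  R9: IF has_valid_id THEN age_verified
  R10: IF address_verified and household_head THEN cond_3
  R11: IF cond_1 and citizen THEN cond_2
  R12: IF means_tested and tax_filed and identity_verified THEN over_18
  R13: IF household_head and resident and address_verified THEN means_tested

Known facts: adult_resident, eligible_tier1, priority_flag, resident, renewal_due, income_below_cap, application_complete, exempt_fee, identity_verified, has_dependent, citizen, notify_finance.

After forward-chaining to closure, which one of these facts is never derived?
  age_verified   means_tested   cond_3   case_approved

[1] R1 [IF adult_resident and income_below_cap and renewal_due THEN case_approved]; R2 [IF notify_finance and exempt_fee THEN address_verified]; R3 [IF application_complete and eligible_tier1 and priority_flag THEN household_head]; R8 [IF renewal_due THEN cond_4]. ⇒ new: case_approved, address_verified, household_head, cond_4.
[2] R4 [IF case_approved and resident THEN tax_filed]; R5 [IF address_verified THEN eligible_subsidy]; R10 [IF address_verified and household_head THEN cond_3]; R13 [IF household_head and resident and address_verified THEN means_tested]. ⇒ new: tax_filed, eligible_subsidy, cond_3, means_tested.
[3] R12 [IF means_tested and tax_filed and identity_verified THEN over_18]. ⇒ new: over_18.
[4] R6 [IF over_18 and exempt_fee THEN enrolled_program]. ⇒ new: enrolled_program.
Derived: cond_3 (round 2), means_tested (round 2), case_approved (round 1). age_verified never appears in any round.

age_verified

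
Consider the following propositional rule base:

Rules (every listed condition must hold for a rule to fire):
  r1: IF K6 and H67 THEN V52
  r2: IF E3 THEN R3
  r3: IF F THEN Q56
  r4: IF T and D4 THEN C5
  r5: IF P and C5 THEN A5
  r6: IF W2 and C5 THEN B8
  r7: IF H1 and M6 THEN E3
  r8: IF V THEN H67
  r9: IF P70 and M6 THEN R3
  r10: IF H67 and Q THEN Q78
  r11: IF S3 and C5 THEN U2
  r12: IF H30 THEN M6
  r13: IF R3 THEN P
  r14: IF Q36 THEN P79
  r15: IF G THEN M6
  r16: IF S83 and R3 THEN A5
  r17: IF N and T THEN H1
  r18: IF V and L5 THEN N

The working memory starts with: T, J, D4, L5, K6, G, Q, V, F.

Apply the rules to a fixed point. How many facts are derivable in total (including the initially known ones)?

Round 1: r3 [IF F THEN Q56]; r4 [IF T and D4 THEN C5]; r8 [IF V THEN H67]; r15 [IF G THEN M6]; r18 [IF V and L5 THEN N]. Adds Q56, C5, H67, M6, N.
Round 2: r1 [IF K6 and H67 THEN V52]; r10 [IF H67 and Q THEN Q78]; r17 [IF N and T THEN H1]. Adds V52, Q78, H1.
Round 3: r7 [IF H1 and M6 THEN E3]. Adds E3.
Round 4: r2 [IF E3 THEN R3]. Adds R3.
Round 5: r13 [IF R3 THEN P]. Adds P.
Round 6: r5 [IF P and C5 THEN A5]. Adds A5.
Closure: {A5, C5, D4, E3, F, G, H1, H67, J, K6, L5, M6, N, P, Q, Q56, Q78, R3, T, V, V52} — 21 facts.

21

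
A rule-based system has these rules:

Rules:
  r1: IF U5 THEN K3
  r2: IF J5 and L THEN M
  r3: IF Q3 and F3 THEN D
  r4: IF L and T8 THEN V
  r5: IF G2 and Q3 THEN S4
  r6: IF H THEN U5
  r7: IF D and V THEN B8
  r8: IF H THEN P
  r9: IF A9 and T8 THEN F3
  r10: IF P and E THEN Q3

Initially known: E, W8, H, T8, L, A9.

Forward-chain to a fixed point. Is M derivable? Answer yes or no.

no

Round 1 — r4, r6, r8, r9, derive V, U5, P, F3.
Round 2 — r1, r10, derive K3, Q3.
Round 3 — r3, derive D.
Round 4 — r7, derive B8.
Fixed point reached. M is concluded only by r2; r2 needs J5 (never derived).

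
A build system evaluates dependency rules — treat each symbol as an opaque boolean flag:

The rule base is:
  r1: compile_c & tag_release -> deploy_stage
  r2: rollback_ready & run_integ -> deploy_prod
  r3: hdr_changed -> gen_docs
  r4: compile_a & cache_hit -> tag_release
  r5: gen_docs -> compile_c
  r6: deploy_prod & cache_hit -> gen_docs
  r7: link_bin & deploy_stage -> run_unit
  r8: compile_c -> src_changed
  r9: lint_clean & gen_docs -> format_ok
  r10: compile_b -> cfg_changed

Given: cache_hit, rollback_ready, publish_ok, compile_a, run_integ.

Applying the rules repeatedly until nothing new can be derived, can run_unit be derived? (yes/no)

Round 1: r2 [rollback_ready & run_integ -> deploy_prod]; r4 [compile_a & cache_hit -> tag_release]. Adds deploy_prod, tag_release.
Round 2: r6 [deploy_prod & cache_hit -> gen_docs]. Adds gen_docs.
Round 3: r5 [gen_docs -> compile_c]. Adds compile_c.
Round 4: r1 [compile_c & tag_release -> deploy_stage]; r8 [compile_c -> src_changed]. Adds deploy_stage, src_changed.
Fixed point reached. run_unit is concluded only by r7; r7 needs link_bin (never derived).

no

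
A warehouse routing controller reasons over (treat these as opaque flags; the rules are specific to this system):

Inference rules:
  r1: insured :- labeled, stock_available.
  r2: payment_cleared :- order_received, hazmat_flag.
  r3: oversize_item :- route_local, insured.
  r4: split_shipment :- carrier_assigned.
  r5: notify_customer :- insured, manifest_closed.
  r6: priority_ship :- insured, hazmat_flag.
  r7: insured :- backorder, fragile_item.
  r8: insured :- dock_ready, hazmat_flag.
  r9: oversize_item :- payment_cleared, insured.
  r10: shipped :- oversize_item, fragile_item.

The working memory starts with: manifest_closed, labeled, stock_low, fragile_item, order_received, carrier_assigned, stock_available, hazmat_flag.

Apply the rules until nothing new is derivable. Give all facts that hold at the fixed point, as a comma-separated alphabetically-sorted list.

Round 1: r1 [insured :- labeled, stock_available.]; r2 [payment_cleared :- order_received, hazmat_flag.]; r4 [split_shipment :- carrier_assigned.]. New: insured, payment_cleared, split_shipment.
Round 2: r5 [notify_customer :- insured, manifest_closed.]; r6 [priority_ship :- insured, hazmat_flag.]; r9 [oversize_item :- payment_cleared, insured.]. New: notify_customer, priority_ship, oversize_item.
Round 3: r10 [shipped :- oversize_item, fragile_item.]. New: shipped.

carrier_assigned, fragile_item, hazmat_flag, insured, labeled, manifest_closed, notify_customer, order_received, oversize_item, payment_cleared, priority_ship, shipped, split_shipment, stock_available, stock_low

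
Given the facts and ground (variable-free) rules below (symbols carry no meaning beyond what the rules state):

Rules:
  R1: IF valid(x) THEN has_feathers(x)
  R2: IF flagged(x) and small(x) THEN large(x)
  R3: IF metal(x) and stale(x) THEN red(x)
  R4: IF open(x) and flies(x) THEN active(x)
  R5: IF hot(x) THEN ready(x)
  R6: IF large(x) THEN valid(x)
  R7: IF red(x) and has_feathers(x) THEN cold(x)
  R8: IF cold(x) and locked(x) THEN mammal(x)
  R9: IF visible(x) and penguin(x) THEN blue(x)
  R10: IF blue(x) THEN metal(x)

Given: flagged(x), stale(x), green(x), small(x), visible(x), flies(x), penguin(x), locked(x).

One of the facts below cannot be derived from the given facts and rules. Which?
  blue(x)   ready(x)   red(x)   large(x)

Round 1 fires R2, R9, giving large(x), blue(x).
Round 2 fires R6, R10, giving valid(x), metal(x).
Round 3 fires R1, R3, giving has_feathers(x), red(x).
Round 4 fires R7, giving cold(x).
Round 5 fires R8, giving mammal(x).
Derived: red(x) (round 3), blue(x) (round 1), large(x) (round 1). ready(x) never appears in any round.

ready(x)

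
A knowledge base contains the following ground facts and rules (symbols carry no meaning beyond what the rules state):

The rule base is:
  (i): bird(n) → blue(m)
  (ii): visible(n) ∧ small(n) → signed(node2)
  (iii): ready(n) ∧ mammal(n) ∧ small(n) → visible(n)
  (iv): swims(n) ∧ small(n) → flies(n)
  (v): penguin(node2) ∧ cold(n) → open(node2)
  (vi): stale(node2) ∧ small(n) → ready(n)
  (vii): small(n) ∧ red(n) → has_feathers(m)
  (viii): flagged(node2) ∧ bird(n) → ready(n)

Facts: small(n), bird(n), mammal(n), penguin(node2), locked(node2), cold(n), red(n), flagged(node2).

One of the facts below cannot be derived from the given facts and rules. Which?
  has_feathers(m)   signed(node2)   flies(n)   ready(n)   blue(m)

Round 1 — (i), (v), (vii), (viii), derive blue(m), open(node2), has_feathers(m), ready(n).
Round 2 — (iii), derive visible(n).
Round 3 — (ii), derive signed(node2).
Derived: blue(m) (round 1), ready(n) (round 1), has_feathers(m) (round 1), signed(node2) (round 3). flies(n) never appears in any round.

flies(n)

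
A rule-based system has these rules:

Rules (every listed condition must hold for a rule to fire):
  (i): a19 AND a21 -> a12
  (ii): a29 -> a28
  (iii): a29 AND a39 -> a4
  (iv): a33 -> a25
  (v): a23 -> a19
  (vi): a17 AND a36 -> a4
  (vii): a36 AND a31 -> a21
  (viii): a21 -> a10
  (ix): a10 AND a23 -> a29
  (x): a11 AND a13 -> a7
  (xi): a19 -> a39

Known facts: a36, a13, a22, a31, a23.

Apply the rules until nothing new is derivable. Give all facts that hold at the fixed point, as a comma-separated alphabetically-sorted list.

Round 1 — (v), (vii), derive a19, a21.
Round 2 — (i), (viii), (xi), derive a12, a10, a39.
Round 3 — (ix), derive a29.
Round 4 — (ii), (iii), derive a28, a4.

a10, a12, a13, a19, a21, a22, a23, a28, a29, a31, a36, a39, a4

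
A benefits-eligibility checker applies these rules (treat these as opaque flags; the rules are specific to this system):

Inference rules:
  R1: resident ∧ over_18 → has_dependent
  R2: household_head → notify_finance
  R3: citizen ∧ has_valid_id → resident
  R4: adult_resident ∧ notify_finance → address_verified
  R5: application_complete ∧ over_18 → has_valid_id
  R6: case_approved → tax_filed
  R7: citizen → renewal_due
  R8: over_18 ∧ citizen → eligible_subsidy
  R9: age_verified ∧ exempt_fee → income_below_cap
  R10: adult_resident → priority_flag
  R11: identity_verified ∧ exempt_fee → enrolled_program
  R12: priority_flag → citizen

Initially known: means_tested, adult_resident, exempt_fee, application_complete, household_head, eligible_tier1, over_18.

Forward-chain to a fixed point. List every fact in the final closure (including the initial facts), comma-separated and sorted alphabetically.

address_verified, adult_resident, application_complete, citizen, eligible_subsidy, eligible_tier1, exempt_fee, has_dependent, has_valid_id, household_head, means_tested, notify_finance, over_18, priority_flag, renewal_due, resident

[1] R2 [household_head → notify_finance]; R5 [application_complete ∧ over_18 → has_valid_id]; R10 [adult_resident → priority_flag]. ⇒ new: notify_finance, has_valid_id, priority_flag.
[2] R4 [adult_resident ∧ notify_finance → address_verified]; R12 [priority_flag → citizen]. ⇒ new: address_verified, citizen.
[3] R3 [citizen ∧ has_valid_id → resident]; R7 [citizen → renewal_due]; R8 [over_18 ∧ citizen → eligible_subsidy]. ⇒ new: resident, renewal_due, eligible_subsidy.
[4] R1 [resident ∧ over_18 → has_dependent]. ⇒ new: has_dependent.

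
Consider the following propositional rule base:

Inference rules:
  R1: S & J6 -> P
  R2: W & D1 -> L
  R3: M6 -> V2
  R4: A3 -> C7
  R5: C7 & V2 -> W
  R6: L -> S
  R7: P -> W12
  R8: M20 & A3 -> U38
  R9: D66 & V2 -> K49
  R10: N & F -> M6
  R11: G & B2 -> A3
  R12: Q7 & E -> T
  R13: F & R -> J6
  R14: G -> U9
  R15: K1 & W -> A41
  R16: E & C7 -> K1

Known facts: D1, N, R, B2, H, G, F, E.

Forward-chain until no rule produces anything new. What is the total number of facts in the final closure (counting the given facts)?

Round 1: R10 [N & F -> M6]; R11 [G & B2 -> A3]; R13 [F & R -> J6]; R14 [G -> U9]. Adds M6, A3, J6, U9.
Round 2: R3 [M6 -> V2]; R4 [A3 -> C7]. Adds V2, C7.
Round 3: R5 [C7 & V2 -> W]; R16 [E & C7 -> K1]. Adds W, K1.
Round 4: R2 [W & D1 -> L]; R15 [K1 & W -> A41]. Adds L, A41.
Round 5: R6 [L -> S]. Adds S.
Round 6: R1 [S & J6 -> P]. Adds P.
Round 7: R7 [P -> W12]. Adds W12.
Closure: {A3, A41, B2, C7, D1, E, F, G, H, J6, K1, L, M6, N, P, R, S, U9, V2, W, W12} — 21 facts.

21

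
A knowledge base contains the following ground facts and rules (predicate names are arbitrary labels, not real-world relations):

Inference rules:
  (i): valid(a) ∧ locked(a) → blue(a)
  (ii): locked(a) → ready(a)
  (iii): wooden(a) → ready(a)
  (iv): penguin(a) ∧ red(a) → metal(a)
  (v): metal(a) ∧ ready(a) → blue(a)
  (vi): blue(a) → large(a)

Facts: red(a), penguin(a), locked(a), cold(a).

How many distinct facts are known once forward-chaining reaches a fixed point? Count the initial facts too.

Round 1: (ii) [locked(a) → ready(a)]; (iv) [penguin(a) ∧ red(a) → metal(a)]. New: ready(a), metal(a).
Round 2: (v) [metal(a) ∧ ready(a) → blue(a)]. New: blue(a).
Round 3: (vi) [blue(a) → large(a)]. New: large(a).
Closure: {blue(a), cold(a), large(a), locked(a), metal(a), penguin(a), ready(a), red(a)} — 8 facts.

8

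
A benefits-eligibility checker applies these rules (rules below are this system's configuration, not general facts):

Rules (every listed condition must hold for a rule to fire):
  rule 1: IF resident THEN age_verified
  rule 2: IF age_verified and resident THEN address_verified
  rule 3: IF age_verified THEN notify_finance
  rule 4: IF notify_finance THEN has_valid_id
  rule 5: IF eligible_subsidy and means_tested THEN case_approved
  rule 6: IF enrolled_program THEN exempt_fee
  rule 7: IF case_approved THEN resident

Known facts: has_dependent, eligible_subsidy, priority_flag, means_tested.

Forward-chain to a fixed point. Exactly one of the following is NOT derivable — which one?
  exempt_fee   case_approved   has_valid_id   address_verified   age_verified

exempt_fee

Round 1: rule 5 [IF eligible_subsidy and means_tested THEN case_approved]. New: case_approved.
Round 2: rule 7 [IF case_approved THEN resident]. New: resident.
Round 3: rule 1 [IF resident THEN age_verified]. New: age_verified.
Round 4: rule 2 [IF age_verified and resident THEN address_verified]; rule 3 [IF age_verified THEN notify_finance]. New: address_verified, notify_finance.
Round 5: rule 4 [IF notify_finance THEN has_valid_id]. New: has_valid_id.
Derived: has_valid_id (round 5), case_approved (round 1), address_verified (round 4), age_verified (round 3). exempt_fee never appears in any round.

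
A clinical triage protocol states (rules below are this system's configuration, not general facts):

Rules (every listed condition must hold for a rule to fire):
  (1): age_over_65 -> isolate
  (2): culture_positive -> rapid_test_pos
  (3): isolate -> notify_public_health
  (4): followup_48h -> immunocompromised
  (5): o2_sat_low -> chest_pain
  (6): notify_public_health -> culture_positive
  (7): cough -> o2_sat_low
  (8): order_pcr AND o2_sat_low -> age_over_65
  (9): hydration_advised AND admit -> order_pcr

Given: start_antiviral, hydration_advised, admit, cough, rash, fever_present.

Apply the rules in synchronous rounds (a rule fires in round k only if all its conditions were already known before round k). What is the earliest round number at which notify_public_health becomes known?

[1] (7) [cough -> o2_sat_low]; (9) [hydration_advised AND admit -> order_pcr]. ⇒ new: o2_sat_low, order_pcr.
[2] (5) [o2_sat_low -> chest_pain]; (8) [order_pcr AND o2_sat_low -> age_over_65]. ⇒ new: chest_pain, age_over_65.
[3] (1) [age_over_65 -> isolate]. ⇒ new: isolate.
[4] (3) [isolate -> notify_public_health]. ⇒ new: notify_public_health.
notify_public_health first appears in round 4.

4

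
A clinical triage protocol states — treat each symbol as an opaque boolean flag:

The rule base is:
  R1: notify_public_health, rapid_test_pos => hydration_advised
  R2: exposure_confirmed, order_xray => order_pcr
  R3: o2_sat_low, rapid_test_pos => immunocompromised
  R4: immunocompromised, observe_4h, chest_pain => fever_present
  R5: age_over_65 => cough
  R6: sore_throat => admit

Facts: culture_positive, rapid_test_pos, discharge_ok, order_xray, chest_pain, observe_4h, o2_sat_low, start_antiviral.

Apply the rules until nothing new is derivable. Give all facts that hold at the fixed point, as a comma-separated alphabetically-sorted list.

chest_pain, culture_positive, discharge_ok, fever_present, immunocompromised, o2_sat_low, observe_4h, order_xray, rapid_test_pos, start_antiviral

Round 1 — R3, derive immunocompromised.
Round 2 — R4, derive fever_present.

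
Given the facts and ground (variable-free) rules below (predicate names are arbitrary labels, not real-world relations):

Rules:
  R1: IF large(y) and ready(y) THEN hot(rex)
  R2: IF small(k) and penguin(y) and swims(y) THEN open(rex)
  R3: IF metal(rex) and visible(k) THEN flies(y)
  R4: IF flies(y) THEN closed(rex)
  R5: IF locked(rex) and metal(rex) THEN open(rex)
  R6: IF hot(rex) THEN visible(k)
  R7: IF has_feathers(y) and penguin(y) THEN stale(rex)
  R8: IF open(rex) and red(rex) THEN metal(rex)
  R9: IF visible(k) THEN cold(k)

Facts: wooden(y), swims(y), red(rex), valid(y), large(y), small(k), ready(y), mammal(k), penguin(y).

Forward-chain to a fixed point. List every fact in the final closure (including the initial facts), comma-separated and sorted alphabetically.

closed(rex), cold(k), flies(y), hot(rex), large(y), mammal(k), metal(rex), open(rex), penguin(y), ready(y), red(rex), small(k), swims(y), valid(y), visible(k), wooden(y)

[1] R1 [IF large(y) and ready(y) THEN hot(rex)]; R2 [IF small(k) and penguin(y) and swims(y) THEN open(rex)]. ⇒ new: hot(rex), open(rex).
[2] R6 [IF hot(rex) THEN visible(k)]; R8 [IF open(rex) and red(rex) THEN metal(rex)]. ⇒ new: visible(k), metal(rex).
[3] R3 [IF metal(rex) and visible(k) THEN flies(y)]; R9 [IF visible(k) THEN cold(k)]. ⇒ new: flies(y), cold(k).
[4] R4 [IF flies(y) THEN closed(rex)]. ⇒ new: closed(rex).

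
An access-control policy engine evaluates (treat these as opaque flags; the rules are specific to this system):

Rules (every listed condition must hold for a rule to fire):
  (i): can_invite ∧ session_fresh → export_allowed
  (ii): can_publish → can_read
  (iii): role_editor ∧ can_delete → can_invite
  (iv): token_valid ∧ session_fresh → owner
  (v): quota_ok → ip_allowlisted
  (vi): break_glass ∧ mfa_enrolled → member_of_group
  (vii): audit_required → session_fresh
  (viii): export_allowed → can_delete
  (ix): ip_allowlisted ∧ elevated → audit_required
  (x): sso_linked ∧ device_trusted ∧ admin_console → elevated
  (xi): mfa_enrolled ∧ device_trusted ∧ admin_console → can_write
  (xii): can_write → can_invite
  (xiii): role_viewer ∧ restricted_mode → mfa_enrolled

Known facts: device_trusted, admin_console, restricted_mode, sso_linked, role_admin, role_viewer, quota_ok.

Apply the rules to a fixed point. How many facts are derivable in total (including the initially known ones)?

Round 1 — (v), (x), (xiii), derive ip_allowlisted, elevated, mfa_enrolled.
Round 2 — (ix), (xi), derive audit_required, can_write.
Round 3 — (vii), (xii), derive session_fresh, can_invite.
Round 4 — (i), derive export_allowed.
Round 5 — (viii), derive can_delete.
Closure: {admin_console, audit_required, can_delete, can_invite, can_write, device_trusted, elevated, export_allowed, ip_allowlisted, mfa_enrolled, quota_ok, restricted_mode, role_admin, role_viewer, session_fresh, sso_linked} — 16 facts.

16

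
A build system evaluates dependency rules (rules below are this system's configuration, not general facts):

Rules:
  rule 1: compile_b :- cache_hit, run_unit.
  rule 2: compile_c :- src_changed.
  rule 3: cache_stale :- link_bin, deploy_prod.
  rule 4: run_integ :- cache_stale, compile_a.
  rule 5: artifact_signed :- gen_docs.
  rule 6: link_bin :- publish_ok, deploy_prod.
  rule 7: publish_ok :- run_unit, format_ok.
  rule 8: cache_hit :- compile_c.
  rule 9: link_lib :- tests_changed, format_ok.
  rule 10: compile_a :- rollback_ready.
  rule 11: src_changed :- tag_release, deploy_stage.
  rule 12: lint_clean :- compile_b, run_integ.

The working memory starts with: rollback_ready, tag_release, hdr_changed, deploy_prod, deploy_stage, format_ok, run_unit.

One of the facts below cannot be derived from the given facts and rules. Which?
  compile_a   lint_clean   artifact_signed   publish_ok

artifact_signed

[1] rule 7 [publish_ok :- run_unit, format_ok.]; rule 10 [compile_a :- rollback_ready.]; rule 11 [src_changed :- tag_release, deploy_stage.]. ⇒ new: publish_ok, compile_a, src_changed.
[2] rule 2 [compile_c :- src_changed.]; rule 6 [link_bin :- publish_ok, deploy_prod.]. ⇒ new: compile_c, link_bin.
[3] rule 3 [cache_stale :- link_bin, deploy_prod.]; rule 8 [cache_hit :- compile_c.]. ⇒ new: cache_stale, cache_hit.
[4] rule 1 [compile_b :- cache_hit, run_unit.]; rule 4 [run_integ :- cache_stale, compile_a.]. ⇒ new: compile_b, run_integ.
[5] rule 12 [lint_clean :- compile_b, run_integ.]. ⇒ new: lint_clean.
Derived: lint_clean (round 5), compile_a (round 1), publish_ok (round 1). artifact_signed never appears in any round.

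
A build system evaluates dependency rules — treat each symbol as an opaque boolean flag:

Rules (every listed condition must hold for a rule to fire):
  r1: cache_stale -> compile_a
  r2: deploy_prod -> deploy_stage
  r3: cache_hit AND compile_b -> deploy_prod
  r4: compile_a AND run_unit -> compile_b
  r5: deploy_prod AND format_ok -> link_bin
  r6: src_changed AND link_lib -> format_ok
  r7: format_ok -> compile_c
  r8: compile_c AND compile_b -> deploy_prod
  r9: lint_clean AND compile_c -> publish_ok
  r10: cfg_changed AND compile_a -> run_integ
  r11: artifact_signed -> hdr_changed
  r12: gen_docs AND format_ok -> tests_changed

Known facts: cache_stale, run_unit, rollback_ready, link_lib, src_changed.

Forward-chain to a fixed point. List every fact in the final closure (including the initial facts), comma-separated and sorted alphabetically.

Round 1 — r1, r6, derive compile_a, format_ok.
Round 2 — r4, r7, derive compile_b, compile_c.
Round 3 — r8, derive deploy_prod.
Round 4 — r2, r5, derive deploy_stage, link_bin.

cache_stale, compile_a, compile_b, compile_c, deploy_prod, deploy_stage, format_ok, link_bin, link_lib, rollback_ready, run_unit, src_changed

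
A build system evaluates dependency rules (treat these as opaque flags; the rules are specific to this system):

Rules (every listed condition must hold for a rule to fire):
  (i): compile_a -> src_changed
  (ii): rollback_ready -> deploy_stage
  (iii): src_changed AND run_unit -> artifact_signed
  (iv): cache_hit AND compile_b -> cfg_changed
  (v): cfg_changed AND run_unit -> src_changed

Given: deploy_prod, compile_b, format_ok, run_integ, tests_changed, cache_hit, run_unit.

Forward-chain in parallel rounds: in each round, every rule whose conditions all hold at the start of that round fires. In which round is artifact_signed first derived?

Round 1: (iv) [cache_hit AND compile_b -> cfg_changed]. Adds cfg_changed.
Round 2: (v) [cfg_changed AND run_unit -> src_changed]. Adds src_changed.
Round 3: (iii) [src_changed AND run_unit -> artifact_signed]. Adds artifact_signed.
artifact_signed first appears in round 3.

3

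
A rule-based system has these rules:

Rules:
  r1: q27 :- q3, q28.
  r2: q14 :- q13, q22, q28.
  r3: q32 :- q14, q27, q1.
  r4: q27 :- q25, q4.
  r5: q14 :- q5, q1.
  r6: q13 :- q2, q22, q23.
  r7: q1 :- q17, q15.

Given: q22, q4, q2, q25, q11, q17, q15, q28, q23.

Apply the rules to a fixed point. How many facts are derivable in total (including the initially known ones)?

14

Round 1 fires r4, r6, r7, giving q27, q13, q1.
Round 2 fires r2, giving q14.
Round 3 fires r3, giving q32.
Closure: {q1, q11, q13, q14, q15, q17, q2, q22, q23, q25, q27, q28, q32, q4} — 14 facts.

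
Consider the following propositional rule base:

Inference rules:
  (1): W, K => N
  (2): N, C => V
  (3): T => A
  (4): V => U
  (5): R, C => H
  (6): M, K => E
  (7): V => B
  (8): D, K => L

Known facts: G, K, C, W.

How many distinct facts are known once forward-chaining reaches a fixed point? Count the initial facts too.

8

Round 1 — (1), derive N.
Round 2 — (2), derive V.
Round 3 — (4), (7), derive U, B.
Closure: {B, C, G, K, N, U, V, W} — 8 facts.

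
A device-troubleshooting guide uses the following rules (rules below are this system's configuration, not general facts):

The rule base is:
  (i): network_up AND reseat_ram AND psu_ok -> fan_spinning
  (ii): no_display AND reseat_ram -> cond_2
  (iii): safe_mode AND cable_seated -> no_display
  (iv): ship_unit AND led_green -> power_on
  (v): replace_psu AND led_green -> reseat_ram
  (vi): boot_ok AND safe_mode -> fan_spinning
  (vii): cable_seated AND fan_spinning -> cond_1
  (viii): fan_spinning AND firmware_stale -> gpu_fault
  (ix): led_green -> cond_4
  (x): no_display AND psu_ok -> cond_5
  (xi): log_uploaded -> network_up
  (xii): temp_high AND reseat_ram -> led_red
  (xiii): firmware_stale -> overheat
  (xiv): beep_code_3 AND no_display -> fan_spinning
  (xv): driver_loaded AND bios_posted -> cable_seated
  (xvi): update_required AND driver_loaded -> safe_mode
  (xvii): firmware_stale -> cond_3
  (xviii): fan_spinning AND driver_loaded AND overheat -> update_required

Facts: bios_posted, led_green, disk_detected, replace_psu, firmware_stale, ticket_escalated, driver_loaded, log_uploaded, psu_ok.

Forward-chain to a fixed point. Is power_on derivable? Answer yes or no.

Round 1 — (v), (ix), (xi), (xiii), (xv), (xvii), derive reseat_ram, cond_4, network_up, overheat, cable_seated, cond_3.
Round 2 — (i), derive fan_spinning.
Round 3 — (vii), (viii), (xviii), derive cond_1, gpu_fault, update_required.
Round 4 — (xvi), derive safe_mode.
Round 5 — (iii), derive no_display.
Round 6 — (ii), (x), derive cond_2, cond_5.
Fixed point reached. power_on is concluded only by (iv); (iv) needs ship_unit (never derived).

no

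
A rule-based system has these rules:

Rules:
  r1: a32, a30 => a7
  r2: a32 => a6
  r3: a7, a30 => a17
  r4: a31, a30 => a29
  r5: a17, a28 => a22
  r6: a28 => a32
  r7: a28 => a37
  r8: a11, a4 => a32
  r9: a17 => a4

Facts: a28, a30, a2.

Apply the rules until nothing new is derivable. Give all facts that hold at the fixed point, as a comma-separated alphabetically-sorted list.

Round 1 fires r6, r7, giving a32, a37.
Round 2 fires r1, r2, giving a7, a6.
Round 3 fires r3, giving a17.
Round 4 fires r5, r9, giving a22, a4.

a17, a2, a22, a28, a30, a32, a37, a4, a6, a7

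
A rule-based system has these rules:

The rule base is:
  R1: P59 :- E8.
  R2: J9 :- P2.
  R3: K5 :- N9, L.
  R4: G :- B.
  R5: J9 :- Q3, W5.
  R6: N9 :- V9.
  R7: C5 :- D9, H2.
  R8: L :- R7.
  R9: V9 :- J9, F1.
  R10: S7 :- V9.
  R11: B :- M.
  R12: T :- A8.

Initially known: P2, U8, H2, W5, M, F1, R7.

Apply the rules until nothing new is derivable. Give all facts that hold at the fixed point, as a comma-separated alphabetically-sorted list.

B, F1, G, H2, J9, K5, L, M, N9, P2, R7, S7, U8, V9, W5

Round 1 fires R2, R8, R11, giving J9, L, B.
Round 2 fires R4, R9, giving G, V9.
Round 3 fires R6, R10, giving N9, S7.
Round 4 fires R3, giving K5.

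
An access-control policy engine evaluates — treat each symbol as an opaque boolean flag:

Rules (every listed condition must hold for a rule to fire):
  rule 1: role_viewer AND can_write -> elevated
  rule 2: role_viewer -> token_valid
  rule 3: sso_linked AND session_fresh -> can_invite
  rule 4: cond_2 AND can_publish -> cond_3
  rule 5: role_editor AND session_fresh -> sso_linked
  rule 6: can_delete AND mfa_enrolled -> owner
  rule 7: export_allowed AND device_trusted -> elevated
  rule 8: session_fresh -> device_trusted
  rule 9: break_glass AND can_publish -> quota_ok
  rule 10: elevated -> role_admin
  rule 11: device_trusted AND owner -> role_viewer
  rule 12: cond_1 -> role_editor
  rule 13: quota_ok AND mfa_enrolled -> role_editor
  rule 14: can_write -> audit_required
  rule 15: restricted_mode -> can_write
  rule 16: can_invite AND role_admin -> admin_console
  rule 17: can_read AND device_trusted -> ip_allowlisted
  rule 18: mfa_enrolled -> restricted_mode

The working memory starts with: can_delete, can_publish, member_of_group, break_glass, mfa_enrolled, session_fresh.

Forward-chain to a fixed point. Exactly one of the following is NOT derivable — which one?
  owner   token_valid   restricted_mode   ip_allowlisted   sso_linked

ip_allowlisted

[1] rule 6 [can_delete AND mfa_enrolled -> owner]; rule 8 [session_fresh -> device_trusted]; rule 9 [break_glass AND can_publish -> quota_ok]; rule 18 [mfa_enrolled -> restricted_mode]. ⇒ new: owner, device_trusted, quota_ok, restricted_mode.
[2] rule 11 [device_trusted AND owner -> role_viewer]; rule 13 [quota_ok AND mfa_enrolled -> role_editor]; rule 15 [restricted_mode -> can_write]. ⇒ new: role_viewer, role_editor, can_write.
[3] rule 1 [role_viewer AND can_write -> elevated]; rule 2 [role_viewer -> token_valid]; rule 5 [role_editor AND session_fresh -> sso_linked]; rule 14 [can_write -> audit_required]. ⇒ new: elevated, token_valid, sso_linked, audit_required.
[4] rule 3 [sso_linked AND session_fresh -> can_invite]; rule 10 [elevated -> role_admin]. ⇒ new: can_invite, role_admin.
[5] rule 16 [can_invite AND role_admin -> admin_console]. ⇒ new: admin_console.
Derived: sso_linked (round 3), restricted_mode (round 1), token_valid (round 3), owner (round 1). ip_allowlisted never appears in any round.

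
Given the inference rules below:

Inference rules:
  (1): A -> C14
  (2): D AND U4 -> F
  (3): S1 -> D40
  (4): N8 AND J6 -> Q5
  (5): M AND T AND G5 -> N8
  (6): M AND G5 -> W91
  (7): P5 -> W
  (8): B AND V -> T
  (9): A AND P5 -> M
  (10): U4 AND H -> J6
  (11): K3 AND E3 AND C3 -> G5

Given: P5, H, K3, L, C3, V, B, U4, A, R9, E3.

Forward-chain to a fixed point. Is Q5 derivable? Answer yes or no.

Round 1: (1) [A -> C14]; (7) [P5 -> W]; (8) [B AND V -> T]; (9) [A AND P5 -> M]; (10) [U4 AND H -> J6]; (11) [K3 AND E3 AND C3 -> G5]. New: C14, W, T, M, J6, G5.
Round 2: (5) [M AND T AND G5 -> N8]; (6) [M AND G5 -> W91]. New: N8, W91.
Round 3: (4) [N8 AND J6 -> Q5]. New: Q5.
Q5 appears in round 3, so it is derivable.

yes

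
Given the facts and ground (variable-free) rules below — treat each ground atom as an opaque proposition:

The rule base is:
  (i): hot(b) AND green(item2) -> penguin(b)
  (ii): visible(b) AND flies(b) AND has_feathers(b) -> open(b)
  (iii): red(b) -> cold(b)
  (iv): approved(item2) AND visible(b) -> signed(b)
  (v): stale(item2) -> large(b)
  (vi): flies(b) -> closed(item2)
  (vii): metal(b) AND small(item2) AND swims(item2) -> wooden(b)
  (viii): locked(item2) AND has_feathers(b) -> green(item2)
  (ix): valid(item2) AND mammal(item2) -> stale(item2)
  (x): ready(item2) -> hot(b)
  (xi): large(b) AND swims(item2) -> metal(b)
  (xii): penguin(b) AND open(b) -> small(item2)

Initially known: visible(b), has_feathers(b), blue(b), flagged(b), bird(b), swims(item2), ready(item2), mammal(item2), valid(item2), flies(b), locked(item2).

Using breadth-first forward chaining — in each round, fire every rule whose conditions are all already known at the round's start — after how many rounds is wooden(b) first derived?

Round 1 — (ii), (vi), (viii), (ix), (x), derive open(b), closed(item2), green(item2), stale(item2), hot(b).
Round 2 — (i), (v), derive penguin(b), large(b).
Round 3 — (xi), (xii), derive metal(b), small(item2).
Round 4 — (vii), derive wooden(b).
wooden(b) first appears in round 4.

4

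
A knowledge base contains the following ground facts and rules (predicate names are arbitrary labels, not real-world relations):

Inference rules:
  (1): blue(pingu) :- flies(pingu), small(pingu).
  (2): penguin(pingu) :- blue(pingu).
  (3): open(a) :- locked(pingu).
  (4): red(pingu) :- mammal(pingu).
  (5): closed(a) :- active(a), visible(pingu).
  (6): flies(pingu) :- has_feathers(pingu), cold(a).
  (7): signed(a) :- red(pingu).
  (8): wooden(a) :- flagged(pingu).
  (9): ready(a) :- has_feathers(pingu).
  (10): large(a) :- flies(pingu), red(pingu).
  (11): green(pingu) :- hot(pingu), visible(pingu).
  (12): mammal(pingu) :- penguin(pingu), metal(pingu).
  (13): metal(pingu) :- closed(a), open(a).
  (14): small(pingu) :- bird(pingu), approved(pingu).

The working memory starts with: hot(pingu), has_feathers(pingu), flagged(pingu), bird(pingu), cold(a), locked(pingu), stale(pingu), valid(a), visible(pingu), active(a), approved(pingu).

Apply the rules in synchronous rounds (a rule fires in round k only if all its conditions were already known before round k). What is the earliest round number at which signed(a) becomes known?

6

Round 1: (3) [open(a) :- locked(pingu).]; (5) [closed(a) :- active(a), visible(pingu).]; (6) [flies(pingu) :- has_feathers(pingu), cold(a).]; (8) [wooden(a) :- flagged(pingu).]; (9) [ready(a) :- has_feathers(pingu).]; (11) [green(pingu) :- hot(pingu), visible(pingu).]; (14) [small(pingu) :- bird(pingu), approved(pingu).]. Adds open(a), closed(a), flies(pingu), wooden(a), ready(a), green(pingu), small(pingu).
Round 2: (1) [blue(pingu) :- flies(pingu), small(pingu).]; (13) [metal(pingu) :- closed(a), open(a).]. Adds blue(pingu), metal(pingu).
Round 3: (2) [penguin(pingu) :- blue(pingu).]. Adds penguin(pingu).
Round 4: (12) [mammal(pingu) :- penguin(pingu), metal(pingu).]. Adds mammal(pingu).
Round 5: (4) [red(pingu) :- mammal(pingu).]. Adds red(pingu).
Round 6: (7) [signed(a) :- red(pingu).]; (10) [large(a) :- flies(pingu), red(pingu).]. Adds signed(a), large(a).
signed(a) first appears in round 6.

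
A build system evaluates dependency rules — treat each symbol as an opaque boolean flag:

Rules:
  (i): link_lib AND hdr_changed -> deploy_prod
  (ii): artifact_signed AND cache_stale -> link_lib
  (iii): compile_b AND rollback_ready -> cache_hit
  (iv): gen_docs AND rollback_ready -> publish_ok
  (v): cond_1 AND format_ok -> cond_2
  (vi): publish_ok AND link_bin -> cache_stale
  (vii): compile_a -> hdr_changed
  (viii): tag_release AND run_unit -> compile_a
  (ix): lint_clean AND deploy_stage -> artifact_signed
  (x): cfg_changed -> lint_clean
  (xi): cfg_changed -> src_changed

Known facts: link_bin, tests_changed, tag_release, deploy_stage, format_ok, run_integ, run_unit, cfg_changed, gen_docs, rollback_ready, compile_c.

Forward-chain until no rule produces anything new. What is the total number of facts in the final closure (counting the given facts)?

20

Round 1 — (iv), (viii), (x), (xi), derive publish_ok, compile_a, lint_clean, src_changed.
Round 2 — (vi), (vii), (ix), derive cache_stale, hdr_changed, artifact_signed.
Round 3 — (ii), derive link_lib.
Round 4 — (i), derive deploy_prod.
Closure: {artifact_signed, cache_stale, cfg_changed, compile_a, compile_c, deploy_prod, deploy_stage, format_ok, gen_docs, hdr_changed, link_bin, link_lib, lint_clean, publish_ok, rollback_ready, run_integ, run_unit, src_changed, tag_release, tests_changed} — 20 facts.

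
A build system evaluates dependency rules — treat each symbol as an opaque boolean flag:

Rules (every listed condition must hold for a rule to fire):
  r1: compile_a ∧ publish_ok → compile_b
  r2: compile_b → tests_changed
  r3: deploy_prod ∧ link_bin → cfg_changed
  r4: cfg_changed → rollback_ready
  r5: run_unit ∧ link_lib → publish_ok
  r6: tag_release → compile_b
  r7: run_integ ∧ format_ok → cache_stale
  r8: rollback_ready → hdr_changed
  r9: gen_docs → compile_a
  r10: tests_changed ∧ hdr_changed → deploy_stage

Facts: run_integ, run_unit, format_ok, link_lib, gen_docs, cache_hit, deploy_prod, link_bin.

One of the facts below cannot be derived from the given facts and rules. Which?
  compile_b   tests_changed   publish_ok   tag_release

Round 1: r3 [deploy_prod ∧ link_bin → cfg_changed]; r5 [run_unit ∧ link_lib → publish_ok]; r7 [run_integ ∧ format_ok → cache_stale]; r9 [gen_docs → compile_a]. Adds cfg_changed, publish_ok, cache_stale, compile_a.
Round 2: r1 [compile_a ∧ publish_ok → compile_b]; r4 [cfg_changed → rollback_ready]. Adds compile_b, rollback_ready.
Round 3: r2 [compile_b → tests_changed]; r8 [rollback_ready → hdr_changed]. Adds tests_changed, hdr_changed.
Round 4: r10 [tests_changed ∧ hdr_changed → deploy_stage]. Adds deploy_stage.
Derived: compile_b (round 2), tests_changed (round 3), publish_ok (round 1). tag_release never appears in any round.

tag_release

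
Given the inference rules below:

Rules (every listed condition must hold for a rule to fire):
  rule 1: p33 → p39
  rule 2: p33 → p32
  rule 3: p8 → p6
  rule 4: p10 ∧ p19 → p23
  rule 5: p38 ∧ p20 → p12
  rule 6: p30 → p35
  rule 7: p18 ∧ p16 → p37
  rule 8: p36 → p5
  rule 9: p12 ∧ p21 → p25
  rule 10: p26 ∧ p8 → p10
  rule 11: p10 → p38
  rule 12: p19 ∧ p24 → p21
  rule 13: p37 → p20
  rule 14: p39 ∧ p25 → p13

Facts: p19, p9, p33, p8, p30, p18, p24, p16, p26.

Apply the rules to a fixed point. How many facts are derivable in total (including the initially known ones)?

22

Round 1 fires rule 1, rule 2, rule 3, rule 6, rule 7, rule 10, rule 12, giving p39, p32, p6, p35, p37, p10, p21.
Round 2 fires rule 4, rule 11, rule 13, giving p23, p38, p20.
Round 3 fires rule 5, giving p12.
Round 4 fires rule 9, giving p25.
Round 5 fires rule 14, giving p13.
Closure: {p10, p12, p13, p16, p18, p19, p20, p21, p23, p24, p25, p26, p30, p32, p33, p35, p37, p38, p39, p6, p8, p9} — 22 facts.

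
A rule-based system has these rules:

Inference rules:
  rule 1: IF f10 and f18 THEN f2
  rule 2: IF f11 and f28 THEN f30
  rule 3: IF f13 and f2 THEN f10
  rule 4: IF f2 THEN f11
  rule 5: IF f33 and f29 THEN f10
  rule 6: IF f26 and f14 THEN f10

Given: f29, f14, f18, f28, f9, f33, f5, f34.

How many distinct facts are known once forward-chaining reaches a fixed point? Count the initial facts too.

Round 1: rule 5 [IF f33 and f29 THEN f10]. Adds f10.
Round 2: rule 1 [IF f10 and f18 THEN f2]. Adds f2.
Round 3: rule 4 [IF f2 THEN f11]. Adds f11.
Round 4: rule 2 [IF f11 and f28 THEN f30]. Adds f30.
Closure: {f10, f11, f14, f18, f2, f28, f29, f30, f33, f34, f5, f9} — 12 facts.

12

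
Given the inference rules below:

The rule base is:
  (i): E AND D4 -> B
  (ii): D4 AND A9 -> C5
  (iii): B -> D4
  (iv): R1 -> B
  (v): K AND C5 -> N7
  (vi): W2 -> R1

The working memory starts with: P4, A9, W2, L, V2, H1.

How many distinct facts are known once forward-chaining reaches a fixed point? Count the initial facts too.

[1] (vi) [W2 -> R1]. ⇒ new: R1.
[2] (iv) [R1 -> B]. ⇒ new: B.
[3] (iii) [B -> D4]. ⇒ new: D4.
[4] (ii) [D4 AND A9 -> C5]. ⇒ new: C5.
Closure: {A9, B, C5, D4, H1, L, P4, R1, V2, W2} — 10 facts.

10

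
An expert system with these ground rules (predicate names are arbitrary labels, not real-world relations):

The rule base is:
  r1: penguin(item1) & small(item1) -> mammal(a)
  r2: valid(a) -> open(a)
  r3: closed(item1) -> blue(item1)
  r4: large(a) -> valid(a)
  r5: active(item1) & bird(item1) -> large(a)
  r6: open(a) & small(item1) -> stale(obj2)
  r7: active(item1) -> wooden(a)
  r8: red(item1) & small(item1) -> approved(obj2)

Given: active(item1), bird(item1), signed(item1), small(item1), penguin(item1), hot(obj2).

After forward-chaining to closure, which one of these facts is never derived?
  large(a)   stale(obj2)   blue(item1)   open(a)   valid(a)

Round 1: r1 [penguin(item1) & small(item1) -> mammal(a)]; r5 [active(item1) & bird(item1) -> large(a)]; r7 [active(item1) -> wooden(a)]. New: mammal(a), large(a), wooden(a).
Round 2: r4 [large(a) -> valid(a)]. New: valid(a).
Round 3: r2 [valid(a) -> open(a)]. New: open(a).
Round 4: r6 [open(a) & small(item1) -> stale(obj2)]. New: stale(obj2).
Derived: large(a) (round 1), open(a) (round 3), valid(a) (round 2), stale(obj2) (round 4). blue(item1) never appears in any round.

blue(item1)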